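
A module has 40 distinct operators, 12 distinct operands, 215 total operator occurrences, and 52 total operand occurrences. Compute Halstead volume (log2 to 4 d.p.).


Formula: V = N * log2(η), where N = N1 + N2 and η = η1 + η2
η = 40 + 12 = 52
N = 215 + 52 = 267
log2(52) ≈ 5.7004
V = 267 * 5.7004 = 1522.01

1522.01


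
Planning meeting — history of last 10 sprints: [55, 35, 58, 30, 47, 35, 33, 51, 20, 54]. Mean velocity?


Formula: Avg velocity = Total points / Number of sprints
Points: [55, 35, 58, 30, 47, 35, 33, 51, 20, 54]
Sum = 55 + 35 + 58 + 30 + 47 + 35 + 33 + 51 + 20 + 54 = 418
Avg velocity = 418 / 10 = 41.8 points/sprint

41.8 points/sprint


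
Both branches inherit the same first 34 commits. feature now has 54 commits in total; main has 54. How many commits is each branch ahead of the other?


Common ancestor: commit #34
feature commits after divergence: 54 - 34 = 20
main commits after divergence: 54 - 34 = 20
feature is 20 commits ahead of main
main is 20 commits ahead of feature

feature ahead: 20, main ahead: 20


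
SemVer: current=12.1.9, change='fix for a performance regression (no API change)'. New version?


Current: 12.1.9
Change category: 'fix for a performance regression (no API change)' → patch bump
SemVer rule: patch bump → increment PATCH (MAJOR and MINOR unchanged)
New: 12.1.10

12.1.10


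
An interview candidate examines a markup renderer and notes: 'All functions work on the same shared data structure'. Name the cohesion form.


Reasoning: Functions share data
Type: Communicational cohesion

Communicational cohesion


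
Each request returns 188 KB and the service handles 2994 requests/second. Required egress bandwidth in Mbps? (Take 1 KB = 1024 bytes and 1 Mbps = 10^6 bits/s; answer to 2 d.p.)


Formula: Mbps = payload_bytes * RPS * 8 / 1e6
Payload per request = 188 KB = 188 * 1024 = 192512 bytes
Total bytes/sec = 192512 * 2994 = 576380928
Total bits/sec = 576380928 * 8 = 4611047424
Mbps = 4611047424 / 1e6 = 4611.05

4611.05 Mbps


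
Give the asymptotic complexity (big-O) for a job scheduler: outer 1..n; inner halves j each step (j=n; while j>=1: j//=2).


Reasoning: n times log n
Complexity: O(n log n)

O(n log n)


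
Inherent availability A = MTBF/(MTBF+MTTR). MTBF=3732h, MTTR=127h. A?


Availability = MTBF / (MTBF + MTTR)
Availability = 3732 / (3732 + 127)
Availability = 3732 / 3859
Availability = 96.709%

96.709%


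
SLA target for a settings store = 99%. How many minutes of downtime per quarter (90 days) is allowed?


Formula: allowed downtime = period * (100 - SLA) / 100
Period (quarter (90 days)) = 129600 minutes
Unavailability fraction = (100 - 99.0) / 100
Allowed downtime = 129600 * (100 - 99.0) / 100
Allowed downtime = 1296.0 minutes

1296.0 minutes


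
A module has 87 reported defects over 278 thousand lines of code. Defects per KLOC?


Defect density = defects / KLOC
Defect density = 87 / 278
Defect density = 0.313 defects/KLOC

0.313 defects/KLOC


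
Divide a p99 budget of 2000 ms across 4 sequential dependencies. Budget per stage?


Formula: per_stage = total_budget / stages
per_stage = 2000 / 4
per_stage = 500.0 ms

500.0 ms


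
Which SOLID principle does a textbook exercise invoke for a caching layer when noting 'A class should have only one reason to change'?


This describes the Single Responsibility Principle (SRP)

Single Responsibility Principle (SRP)


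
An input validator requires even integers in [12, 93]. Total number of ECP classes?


Constraint: even integers in [12, 93]
Class 1: x < 12 — out-of-range invalid
Class 2: x in [12,93] but odd — wrong type invalid
Class 3: x in [12,93] and even — valid
Class 4: x > 93 — out-of-range invalid
Total equivalence classes: 4

4 equivalence classes


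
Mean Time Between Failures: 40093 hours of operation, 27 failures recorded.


Formula: MTBF = Total operating time / Number of failures
MTBF = 40093 / 27
MTBF = 1484.93 hours

1484.93 hours


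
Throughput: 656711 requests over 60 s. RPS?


Formula: throughput = requests / seconds
throughput = 656711 / 60
throughput = 10945.18 requests/second

10945.18 requests/second


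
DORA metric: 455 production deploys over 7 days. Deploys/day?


Formula: deployments per day = releases / days
= 455 / 7
= 65.0 deploys/day
(equivalently, 455.0 deploys/week)

65.0 deploys/day


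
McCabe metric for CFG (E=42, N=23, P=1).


Formula: V(G) = E - N + 2P
V(G) = 42 - 23 + 2*1
V(G) = 19 + 2
V(G) = 21

21


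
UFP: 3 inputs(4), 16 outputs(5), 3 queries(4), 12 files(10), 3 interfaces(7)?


UFP = EI*4 + EO*5 + EQ*4 + ILF*10 + EIF*7
UFP = 3*4 + 16*5 + 3*4 + 12*10 + 3*7
UFP = 12 + 80 + 12 + 120 + 21
UFP = 245

245


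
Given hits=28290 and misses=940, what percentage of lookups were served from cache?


Formula: hit rate = hits / (hits + misses) * 100
hit rate = 28290 / (28290 + 940) * 100
hit rate = 28290 / 29230 * 100
hit rate = 96.78%

96.78%


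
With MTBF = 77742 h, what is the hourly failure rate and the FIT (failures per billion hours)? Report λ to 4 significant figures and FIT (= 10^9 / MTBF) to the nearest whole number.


Formula: λ = 1 / MTBF; FIT = λ × 1e9 = 1e9 / MTBF
λ = 1 / 77742 ≈ 1.286e-05 failures/hour
FIT = 1e9 / 77742 ≈ 12863 failures per 1e9 hours (nearest whole number)

λ = 1.286e-05 /h, FIT = 12863


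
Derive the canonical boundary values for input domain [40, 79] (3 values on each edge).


Range: [40, 79]
Boundaries: just below min, min, min+1, max-1, max, just above max
Values: [39, 40, 41, 78, 79, 80]

[39, 40, 41, 78, 79, 80]


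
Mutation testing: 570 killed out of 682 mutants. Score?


Mutation score = killed / total * 100
Mutation score = 570 / 682 * 100
Mutation score = 83.58%

83.58%


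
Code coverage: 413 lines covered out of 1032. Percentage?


Coverage = covered / total * 100
Coverage = 413 / 1032 * 100
Coverage = 40.02%

40.02%


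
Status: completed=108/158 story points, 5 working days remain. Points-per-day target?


Formula: Required rate = Remaining points / Days left
Remaining = 158 - 108 = 50 points
Required rate = 50 / 5 = 10.0 points/day

10.0 points/day


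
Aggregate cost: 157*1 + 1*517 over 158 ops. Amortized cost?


Formula: Amortized cost = Total cost / Operations
Total cost = (157 * 1) + (1 * 517)
Total cost = 157 + 517 = 674
Amortized = 674 / 158 = 4.2658

4.2658


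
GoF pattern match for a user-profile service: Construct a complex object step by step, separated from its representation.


This matches the Builder pattern

Builder


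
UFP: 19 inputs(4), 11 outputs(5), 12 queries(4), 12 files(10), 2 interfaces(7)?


UFP = EI*4 + EO*5 + EQ*4 + ILF*10 + EIF*7
UFP = 19*4 + 11*5 + 12*4 + 12*10 + 2*7
UFP = 76 + 55 + 48 + 120 + 14
UFP = 313

313


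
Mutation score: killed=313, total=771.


Mutation score = killed / total * 100
Mutation score = 313 / 771 * 100
Mutation score = 40.6%

40.6%


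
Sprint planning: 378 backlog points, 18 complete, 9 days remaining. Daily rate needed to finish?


Formula: Required rate = Remaining points / Days left
Remaining = 378 - 18 = 360 points
Required rate = 360 / 9 = 40.0 points/day

40.0 points/day


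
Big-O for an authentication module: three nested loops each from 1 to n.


Reasoning: three levels of nesting over n
Complexity: O(n^3)

O(n^3)


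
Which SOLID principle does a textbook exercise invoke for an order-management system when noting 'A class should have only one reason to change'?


This describes the Single Responsibility Principle (SRP)

Single Responsibility Principle (SRP)


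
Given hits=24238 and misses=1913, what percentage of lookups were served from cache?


Formula: hit rate = hits / (hits + misses) * 100
hit rate = 24238 / (24238 + 1913) * 100
hit rate = 24238 / 26151 * 100
hit rate = 92.68%

92.68%


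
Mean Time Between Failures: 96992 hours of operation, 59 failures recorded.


Formula: MTBF = Total operating time / Number of failures
MTBF = 96992 / 59
MTBF = 1643.93 hours

1643.93 hours


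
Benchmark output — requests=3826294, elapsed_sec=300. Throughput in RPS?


Formula: throughput = requests / seconds
throughput = 3826294 / 300
throughput = 12754.31 requests/second

12754.31 requests/second


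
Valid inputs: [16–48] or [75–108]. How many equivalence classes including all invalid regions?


Valid ranges: [16,48] and [75,108]
Class 1: x < 16 — invalid
Class 2: 16 ≤ x ≤ 48 — valid
Class 3: 48 < x < 75 — invalid (gap between ranges)
Class 4: 75 ≤ x ≤ 108 — valid
Class 5: x > 108 — invalid
Total equivalence classes: 5

5 equivalence classes


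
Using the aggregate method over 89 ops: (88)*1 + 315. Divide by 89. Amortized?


Formula: Amortized cost = Total cost / Operations
Total cost = (88 * 1) + (1 * 315)
Total cost = 88 + 315 = 403
Amortized = 403 / 89 = 4.5281

4.5281


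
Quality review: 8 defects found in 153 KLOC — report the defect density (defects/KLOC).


Defect density = defects / KLOC
Defect density = 8 / 153
Defect density = 0.052 defects/KLOC

0.052 defects/KLOC


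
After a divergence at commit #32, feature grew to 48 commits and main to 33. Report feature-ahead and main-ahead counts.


Common ancestor: commit #32
feature commits after divergence: 48 - 32 = 16
main commits after divergence: 33 - 32 = 1
feature is 16 commits ahead of main
main is 1 commits ahead of feature

feature ahead: 16, main ahead: 1


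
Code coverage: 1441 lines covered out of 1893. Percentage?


Coverage = covered / total * 100
Coverage = 1441 / 1893 * 100
Coverage = 76.12%

76.12%


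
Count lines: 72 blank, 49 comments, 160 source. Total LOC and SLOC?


Total LOC = blank + comment + code
Total LOC = 72 + 49 + 160 = 281
SLOC (source only) = code = 160

Total LOC: 281, SLOC: 160


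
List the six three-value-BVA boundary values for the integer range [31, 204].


Range: [31, 204]
Boundaries: just below min, min, min+1, max-1, max, just above max
Values: [30, 31, 32, 203, 204, 205]

[30, 31, 32, 203, 204, 205]


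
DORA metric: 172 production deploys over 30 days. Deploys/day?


Formula: deployments per day = releases / days
= 172 / 30
= 5.733 deploys/day
(equivalently, 40.13 deploys/week)

5.733 deploys/day


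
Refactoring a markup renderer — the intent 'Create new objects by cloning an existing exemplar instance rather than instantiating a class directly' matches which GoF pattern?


This matches the Prototype pattern

Prototype


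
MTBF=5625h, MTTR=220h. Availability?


Availability = MTBF / (MTBF + MTTR)
Availability = 5625 / (5625 + 220)
Availability = 5625 / 5845
Availability = 96.2361%

96.2361%


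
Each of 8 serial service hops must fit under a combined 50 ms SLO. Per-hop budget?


Formula: per_stage = total_budget / stages
per_stage = 50 / 8
per_stage = 6.25 ms

6.25 ms


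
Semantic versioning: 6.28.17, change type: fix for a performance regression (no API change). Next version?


Current: 6.28.17
Change category: 'fix for a performance regression (no API change)' → patch bump
SemVer rule: patch bump → increment PATCH (MAJOR and MINOR unchanged)
New: 6.28.18

6.28.18


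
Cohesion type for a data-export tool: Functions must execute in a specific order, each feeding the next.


Reasoning: Output of one is input to next
Type: Sequential cohesion

Sequential cohesion


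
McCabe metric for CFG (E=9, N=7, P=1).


Formula: V(G) = E - N + 2P
V(G) = 9 - 7 + 2*1
V(G) = 2 + 2
V(G) = 4

4


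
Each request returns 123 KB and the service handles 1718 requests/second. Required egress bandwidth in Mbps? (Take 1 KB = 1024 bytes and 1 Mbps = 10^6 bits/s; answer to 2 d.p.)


Formula: Mbps = payload_bytes * RPS * 8 / 1e6
Payload per request = 123 KB = 123 * 1024 = 125952 bytes
Total bytes/sec = 125952 * 1718 = 216385536
Total bits/sec = 216385536 * 8 = 1731084288
Mbps = 1731084288 / 1e6 = 1731.08

1731.08 Mbps


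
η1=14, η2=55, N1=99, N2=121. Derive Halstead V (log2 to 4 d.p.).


Formula: V = N * log2(η), where N = N1 + N2 and η = η1 + η2
η = 14 + 55 = 69
N = 99 + 121 = 220
log2(69) ≈ 6.1085
V = 220 * 6.1085 = 1343.87

1343.87


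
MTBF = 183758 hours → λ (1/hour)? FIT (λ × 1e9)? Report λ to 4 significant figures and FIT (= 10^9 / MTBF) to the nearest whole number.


Formula: λ = 1 / MTBF; FIT = λ × 1e9 = 1e9 / MTBF
λ = 1 / 183758 ≈ 5.442e-06 failures/hour
FIT = 1e9 / 183758 ≈ 5442 failures per 1e9 hours (nearest whole number)

λ = 5.442e-06 /h, FIT = 5442


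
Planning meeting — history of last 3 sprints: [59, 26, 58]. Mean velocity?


Formula: Avg velocity = Total points / Number of sprints
Points: [59, 26, 58]
Sum = 59 + 26 + 58 = 143
Avg velocity = 143 / 3 = 47.67 points/sprint

47.67 points/sprint


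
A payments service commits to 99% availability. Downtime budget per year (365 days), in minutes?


Formula: allowed downtime = period * (100 - SLA) / 100
Period (year (365 days)) = 525600 minutes
Unavailability fraction = (100 - 99.0) / 100
Allowed downtime = 525600 * (100 - 99.0) / 100
Allowed downtime = 5256.0 minutes

5256.0 minutes


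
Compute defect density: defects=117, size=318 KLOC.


Defect density = defects / KLOC
Defect density = 117 / 318
Defect density = 0.368 defects/KLOC

0.368 defects/KLOC


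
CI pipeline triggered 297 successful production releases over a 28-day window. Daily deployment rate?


Formula: deployments per day = releases / days
= 297 / 28
= 10.607 deploys/day
(equivalently, 74.25 deploys/week)

10.607 deploys/day


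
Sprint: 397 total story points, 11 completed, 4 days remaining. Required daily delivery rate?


Formula: Required rate = Remaining points / Days left
Remaining = 397 - 11 = 386 points
Required rate = 386 / 4 = 96.5 points/day

96.5 points/day


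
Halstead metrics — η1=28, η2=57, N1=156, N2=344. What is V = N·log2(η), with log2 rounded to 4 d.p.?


Formula: V = N * log2(η), where N = N1 + N2 and η = η1 + η2
η = 28 + 57 = 85
N = 156 + 344 = 500
log2(85) ≈ 6.4094
V = 500 * 6.4094 = 3204.70

3204.70


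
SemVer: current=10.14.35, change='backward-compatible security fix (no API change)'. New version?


Current: 10.14.35
Change category: 'backward-compatible security fix (no API change)' → patch bump
SemVer rule: patch bump → increment PATCH (MAJOR and MINOR unchanged)
New: 10.14.36

10.14.36


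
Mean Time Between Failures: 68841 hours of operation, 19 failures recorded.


Formula: MTBF = Total operating time / Number of failures
MTBF = 68841 / 19
MTBF = 3623.21 hours

3623.21 hours


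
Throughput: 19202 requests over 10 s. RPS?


Formula: throughput = requests / seconds
throughput = 19202 / 10
throughput = 1920.2 requests/second

1920.2 requests/second


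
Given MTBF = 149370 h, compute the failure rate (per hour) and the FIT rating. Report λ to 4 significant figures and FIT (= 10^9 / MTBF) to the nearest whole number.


Formula: λ = 1 / MTBF; FIT = λ × 1e9 = 1e9 / MTBF
λ = 1 / 149370 ≈ 6.695e-06 failures/hour
FIT = 1e9 / 149370 ≈ 6695 failures per 1e9 hours (nearest whole number)

λ = 6.695e-06 /h, FIT = 6695


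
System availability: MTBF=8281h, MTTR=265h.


Availability = MTBF / (MTBF + MTTR)
Availability = 8281 / (8281 + 265)
Availability = 8281 / 8546
Availability = 96.8991%

96.8991%


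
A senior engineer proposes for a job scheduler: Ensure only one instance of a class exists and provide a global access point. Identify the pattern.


This matches the Singleton pattern

Singleton


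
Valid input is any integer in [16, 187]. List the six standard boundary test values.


Range: [16, 187]
Boundaries: just below min, min, min+1, max-1, max, just above max
Values: [15, 16, 17, 186, 187, 188]

[15, 16, 17, 186, 187, 188]


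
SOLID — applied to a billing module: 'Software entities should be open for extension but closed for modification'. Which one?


This describes the Open/Closed Principle (OCP)

Open/Closed Principle (OCP)


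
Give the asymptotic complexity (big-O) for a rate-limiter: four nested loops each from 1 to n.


Reasoning: four levels of nesting
Complexity: O(n^4)

O(n^4)


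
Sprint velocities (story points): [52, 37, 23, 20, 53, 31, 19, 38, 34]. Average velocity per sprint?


Formula: Avg velocity = Total points / Number of sprints
Points: [52, 37, 23, 20, 53, 31, 19, 38, 34]
Sum = 52 + 37 + 23 + 20 + 53 + 31 + 19 + 38 + 34 = 307
Avg velocity = 307 / 9 = 34.11 points/sprint

34.11 points/sprint


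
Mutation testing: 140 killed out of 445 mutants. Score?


Mutation score = killed / total * 100
Mutation score = 140 / 445 * 100
Mutation score = 31.46%

31.46%


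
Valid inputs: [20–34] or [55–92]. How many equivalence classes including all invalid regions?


Valid ranges: [20,34] and [55,92]
Class 1: x < 20 — invalid
Class 2: 20 ≤ x ≤ 34 — valid
Class 3: 34 < x < 55 — invalid (gap between ranges)
Class 4: 55 ≤ x ≤ 92 — valid
Class 5: x > 92 — invalid
Total equivalence classes: 5

5 equivalence classes


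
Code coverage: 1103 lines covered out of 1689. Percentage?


Coverage = covered / total * 100
Coverage = 1103 / 1689 * 100
Coverage = 65.3%

65.3%


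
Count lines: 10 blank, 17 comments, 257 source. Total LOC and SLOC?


Total LOC = blank + comment + code
Total LOC = 10 + 17 + 257 = 284
SLOC (source only) = code = 257

Total LOC: 284, SLOC: 257


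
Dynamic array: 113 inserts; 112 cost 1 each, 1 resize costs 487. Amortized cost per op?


Formula: Amortized cost = Total cost / Operations
Total cost = (112 * 1) + (1 * 487)
Total cost = 112 + 487 = 599
Amortized = 599 / 113 = 5.3009

5.3009


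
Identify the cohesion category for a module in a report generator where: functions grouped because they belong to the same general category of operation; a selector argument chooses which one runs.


Reasoning: Grouped by category of activity, not by data or sequence
Type: Logical cohesion

Logical cohesion


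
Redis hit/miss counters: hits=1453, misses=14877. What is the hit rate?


Formula: hit rate = hits / (hits + misses) * 100
hit rate = 1453 / (1453 + 14877) * 100
hit rate = 1453 / 16330 * 100
hit rate = 8.9%

8.9%


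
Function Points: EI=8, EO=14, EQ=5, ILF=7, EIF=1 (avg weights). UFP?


UFP = EI*4 + EO*5 + EQ*4 + ILF*10 + EIF*7
UFP = 8*4 + 14*5 + 5*4 + 7*10 + 1*7
UFP = 32 + 70 + 20 + 70 + 7
UFP = 199

199


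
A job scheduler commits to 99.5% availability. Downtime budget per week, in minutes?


Formula: allowed downtime = period * (100 - SLA) / 100
Period (week) = 10080 minutes
Unavailability fraction = (100 - 99.5) / 100
Allowed downtime = 10080 * (100 - 99.5) / 100
Allowed downtime = 50.4 minutes

50.4 minutes


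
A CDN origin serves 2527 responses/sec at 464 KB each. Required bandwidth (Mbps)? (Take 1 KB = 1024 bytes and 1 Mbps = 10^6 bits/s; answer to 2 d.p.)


Formula: Mbps = payload_bytes * RPS * 8 / 1e6
Payload per request = 464 KB = 464 * 1024 = 475136 bytes
Total bytes/sec = 475136 * 2527 = 1200668672
Total bits/sec = 1200668672 * 8 = 9605349376
Mbps = 9605349376 / 1e6 = 9605.35

9605.35 Mbps


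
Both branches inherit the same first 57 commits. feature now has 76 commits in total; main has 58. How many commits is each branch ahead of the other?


Common ancestor: commit #57
feature commits after divergence: 76 - 57 = 19
main commits after divergence: 58 - 57 = 1
feature is 19 commits ahead of main
main is 1 commits ahead of feature

feature ahead: 19, main ahead: 1


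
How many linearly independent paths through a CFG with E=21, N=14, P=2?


Formula: V(G) = E - N + 2P
V(G) = 21 - 14 + 2*2
V(G) = 7 + 4
V(G) = 11

11


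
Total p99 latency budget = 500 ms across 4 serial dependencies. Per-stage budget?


Formula: per_stage = total_budget / stages
per_stage = 500 / 4
per_stage = 125.0 ms

125.0 ms


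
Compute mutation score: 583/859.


Mutation score = killed / total * 100
Mutation score = 583 / 859 * 100
Mutation score = 67.87%

67.87%


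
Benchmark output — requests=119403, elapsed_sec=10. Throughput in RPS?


Formula: throughput = requests / seconds
throughput = 119403 / 10
throughput = 11940.3 requests/second

11940.3 requests/second


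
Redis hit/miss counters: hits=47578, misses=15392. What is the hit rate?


Formula: hit rate = hits / (hits + misses) * 100
hit rate = 47578 / (47578 + 15392) * 100
hit rate = 47578 / 62970 * 100
hit rate = 75.56%

75.56%


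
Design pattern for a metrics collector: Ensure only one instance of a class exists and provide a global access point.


This matches the Singleton pattern

Singleton


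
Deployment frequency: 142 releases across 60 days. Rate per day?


Formula: deployments per day = releases / days
= 142 / 60
= 2.367 deploys/day
(equivalently, 16.57 deploys/week)

2.367 deploys/day


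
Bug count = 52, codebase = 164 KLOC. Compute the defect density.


Defect density = defects / KLOC
Defect density = 52 / 164
Defect density = 0.317 defects/KLOC

0.317 defects/KLOC


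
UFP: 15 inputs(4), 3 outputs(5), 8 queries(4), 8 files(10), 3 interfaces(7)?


UFP = EI*4 + EO*5 + EQ*4 + ILF*10 + EIF*7
UFP = 15*4 + 3*5 + 8*4 + 8*10 + 3*7
UFP = 60 + 15 + 32 + 80 + 21
UFP = 208

208


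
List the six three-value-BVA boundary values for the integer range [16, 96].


Range: [16, 96]
Boundaries: just below min, min, min+1, max-1, max, just above max
Values: [15, 16, 17, 95, 96, 97]

[15, 16, 17, 95, 96, 97]


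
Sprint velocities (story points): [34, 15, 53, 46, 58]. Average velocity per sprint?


Formula: Avg velocity = Total points / Number of sprints
Points: [34, 15, 53, 46, 58]
Sum = 34 + 15 + 53 + 46 + 58 = 206
Avg velocity = 206 / 5 = 41.2 points/sprint

41.2 points/sprint


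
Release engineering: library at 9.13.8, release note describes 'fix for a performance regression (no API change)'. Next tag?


Current: 9.13.8
Change category: 'fix for a performance regression (no API change)' → patch bump
SemVer rule: patch bump → increment PATCH (MAJOR and MINOR unchanged)
New: 9.13.9

9.13.9


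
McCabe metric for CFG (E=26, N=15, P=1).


Formula: V(G) = E - N + 2P
V(G) = 26 - 15 + 2*1
V(G) = 11 + 2
V(G) = 13

13


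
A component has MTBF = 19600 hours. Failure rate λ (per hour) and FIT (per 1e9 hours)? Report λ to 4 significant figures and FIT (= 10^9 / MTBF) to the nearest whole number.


Formula: λ = 1 / MTBF; FIT = λ × 1e9 = 1e9 / MTBF
λ = 1 / 19600 ≈ 5.102e-05 failures/hour
FIT = 1e9 / 19600 ≈ 51020 failures per 1e9 hours (nearest whole number)

λ = 5.102e-05 /h, FIT = 51020


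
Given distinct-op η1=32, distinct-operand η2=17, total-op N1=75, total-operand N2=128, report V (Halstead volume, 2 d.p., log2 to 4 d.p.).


Formula: V = N * log2(η), where N = N1 + N2 and η = η1 + η2
η = 32 + 17 = 49
N = 75 + 128 = 203
log2(49) ≈ 5.6147
V = 203 * 5.6147 = 1139.78

1139.78


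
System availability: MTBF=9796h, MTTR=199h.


Availability = MTBF / (MTBF + MTTR)
Availability = 9796 / (9796 + 199)
Availability = 9796 / 9995
Availability = 98.009%

98.009%


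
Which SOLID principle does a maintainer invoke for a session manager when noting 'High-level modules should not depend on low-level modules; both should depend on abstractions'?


This describes the Dependency Inversion Principle (DIP)

Dependency Inversion Principle (DIP)


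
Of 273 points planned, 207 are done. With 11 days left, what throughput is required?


Formula: Required rate = Remaining points / Days left
Remaining = 273 - 207 = 66 points
Required rate = 66 / 11 = 6.0 points/day

6.0 points/day


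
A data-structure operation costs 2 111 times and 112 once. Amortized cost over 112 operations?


Formula: Amortized cost = Total cost / Operations
Total cost = (111 * 2) + (1 * 112)
Total cost = 222 + 112 = 334
Amortized = 334 / 112 = 2.9821

2.9821


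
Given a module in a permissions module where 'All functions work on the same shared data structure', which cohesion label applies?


Reasoning: Functions share data
Type: Communicational cohesion

Communicational cohesion


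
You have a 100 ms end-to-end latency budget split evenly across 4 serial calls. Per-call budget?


Formula: per_stage = total_budget / stages
per_stage = 100 / 4
per_stage = 25.0 ms

25.0 ms


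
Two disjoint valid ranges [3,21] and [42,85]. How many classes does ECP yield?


Valid ranges: [3,21] and [42,85]
Class 1: x < 3 — invalid
Class 2: 3 ≤ x ≤ 21 — valid
Class 3: 21 < x < 42 — invalid (gap between ranges)
Class 4: 42 ≤ x ≤ 85 — valid
Class 5: x > 85 — invalid
Total equivalence classes: 5

5 equivalence classes


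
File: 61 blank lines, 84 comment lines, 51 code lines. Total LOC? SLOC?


Total LOC = blank + comment + code
Total LOC = 61 + 84 + 51 = 196
SLOC (source only) = code = 51

Total LOC: 196, SLOC: 51


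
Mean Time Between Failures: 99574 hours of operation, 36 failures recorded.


Formula: MTBF = Total operating time / Number of failures
MTBF = 99574 / 36
MTBF = 2765.94 hours

2765.94 hours


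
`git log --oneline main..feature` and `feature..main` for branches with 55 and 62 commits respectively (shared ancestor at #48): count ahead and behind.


Common ancestor: commit #48
feature commits after divergence: 55 - 48 = 7
main commits after divergence: 62 - 48 = 14
feature is 7 commits ahead of main
main is 14 commits ahead of feature

feature ahead: 7, main ahead: 14


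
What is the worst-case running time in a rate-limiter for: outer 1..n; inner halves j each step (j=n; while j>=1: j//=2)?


Reasoning: n times log n
Complexity: O(n log n)

O(n log n)


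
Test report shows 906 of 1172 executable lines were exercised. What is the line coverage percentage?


Coverage = covered / total * 100
Coverage = 906 / 1172 * 100
Coverage = 77.3%

77.3%


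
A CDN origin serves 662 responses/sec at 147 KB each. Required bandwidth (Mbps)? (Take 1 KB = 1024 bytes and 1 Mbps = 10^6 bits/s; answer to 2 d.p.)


Formula: Mbps = payload_bytes * RPS * 8 / 1e6
Payload per request = 147 KB = 147 * 1024 = 150528 bytes
Total bytes/sec = 150528 * 662 = 99649536
Total bits/sec = 99649536 * 8 = 797196288
Mbps = 797196288 / 1e6 = 797.2

797.2 Mbps


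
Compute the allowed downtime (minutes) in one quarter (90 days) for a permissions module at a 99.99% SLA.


Formula: allowed downtime = period * (100 - SLA) / 100
Period (quarter (90 days)) = 129600 minutes
Unavailability fraction = (100 - 99.99) / 100
Allowed downtime = 129600 * (100 - 99.99) / 100
Allowed downtime = 12.96 minutes

12.96 minutes


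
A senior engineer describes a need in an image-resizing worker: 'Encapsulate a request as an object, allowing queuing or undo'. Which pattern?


This matches the Command pattern

Command


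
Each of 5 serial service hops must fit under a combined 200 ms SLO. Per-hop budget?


Formula: per_stage = total_budget / stages
per_stage = 200 / 5
per_stage = 40.0 ms

40.0 ms


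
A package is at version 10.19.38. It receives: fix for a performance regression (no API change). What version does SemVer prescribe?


Current: 10.19.38
Change category: 'fix for a performance regression (no API change)' → patch bump
SemVer rule: patch bump → increment PATCH (MAJOR and MINOR unchanged)
New: 10.19.39

10.19.39


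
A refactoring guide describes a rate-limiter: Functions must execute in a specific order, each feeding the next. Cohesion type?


Reasoning: Output of one is input to next
Type: Sequential cohesion

Sequential cohesion


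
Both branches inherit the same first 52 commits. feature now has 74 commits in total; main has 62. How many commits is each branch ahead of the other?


Common ancestor: commit #52
feature commits after divergence: 74 - 52 = 22
main commits after divergence: 62 - 52 = 10
feature is 22 commits ahead of main
main is 10 commits ahead of feature

feature ahead: 22, main ahead: 10


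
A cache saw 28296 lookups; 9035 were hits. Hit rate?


Formula: hit rate = hits / (hits + misses) * 100
hit rate = 9035 / (9035 + 19261) * 100
hit rate = 9035 / 28296 * 100
hit rate = 31.93%

31.93%


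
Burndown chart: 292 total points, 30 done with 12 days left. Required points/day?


Formula: Required rate = Remaining points / Days left
Remaining = 292 - 30 = 262 points
Required rate = 262 / 12 = 21.83 points/day

21.83 points/day


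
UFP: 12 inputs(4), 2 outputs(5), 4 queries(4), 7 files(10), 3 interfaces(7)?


UFP = EI*4 + EO*5 + EQ*4 + ILF*10 + EIF*7
UFP = 12*4 + 2*5 + 4*4 + 7*10 + 3*7
UFP = 48 + 10 + 16 + 70 + 21
UFP = 165

165


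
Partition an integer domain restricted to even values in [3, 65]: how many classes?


Constraint: even integers in [3, 65]
Class 1: x < 3 — out-of-range invalid
Class 2: x in [3,65] but odd — wrong type invalid
Class 3: x in [3,65] and even — valid
Class 4: x > 65 — out-of-range invalid
Total equivalence classes: 4

4 equivalence classes


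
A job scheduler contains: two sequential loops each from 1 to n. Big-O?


Reasoning: sequential dominates: O(n) + O(n) = O(n)
Complexity: O(n)

O(n)


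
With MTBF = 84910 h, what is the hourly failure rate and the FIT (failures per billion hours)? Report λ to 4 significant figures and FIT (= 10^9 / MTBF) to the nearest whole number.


Formula: λ = 1 / MTBF; FIT = λ × 1e9 = 1e9 / MTBF
λ = 1 / 84910 ≈ 1.178e-05 failures/hour
FIT = 1e9 / 84910 ≈ 11777 failures per 1e9 hours (nearest whole number)

λ = 1.178e-05 /h, FIT = 11777


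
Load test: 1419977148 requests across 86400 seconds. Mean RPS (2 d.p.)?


Formula: throughput = requests / seconds
throughput = 1419977148 / 86400
throughput = 16434.92 requests/second

16434.92 requests/second


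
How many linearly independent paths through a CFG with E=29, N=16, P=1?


Formula: V(G) = E - N + 2P
V(G) = 29 - 16 + 2*1
V(G) = 13 + 2
V(G) = 15

15


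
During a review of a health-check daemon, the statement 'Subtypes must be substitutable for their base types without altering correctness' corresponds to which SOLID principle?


This describes the Liskov Substitution Principle (LSP)

Liskov Substitution Principle (LSP)


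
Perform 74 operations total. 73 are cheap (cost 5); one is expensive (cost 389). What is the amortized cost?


Formula: Amortized cost = Total cost / Operations
Total cost = (73 * 5) + (1 * 389)
Total cost = 365 + 389 = 754
Amortized = 754 / 74 = 10.1892

10.1892


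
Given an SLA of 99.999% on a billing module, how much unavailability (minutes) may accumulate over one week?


Formula: allowed downtime = period * (100 - SLA) / 100
Period (week) = 10080 minutes
Unavailability fraction = (100 - 99.999) / 100
Allowed downtime = 10080 * (100 - 99.999) / 100
Allowed downtime = 0.1008 minutes

0.1008 minutes


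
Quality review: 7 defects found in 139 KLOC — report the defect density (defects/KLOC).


Defect density = defects / KLOC
Defect density = 7 / 139
Defect density = 0.05 defects/KLOC

0.05 defects/KLOC


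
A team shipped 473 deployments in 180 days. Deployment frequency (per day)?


Formula: deployments per day = releases / days
= 473 / 180
= 2.628 deploys/day
(equivalently, 18.39 deploys/week)

2.628 deploys/day


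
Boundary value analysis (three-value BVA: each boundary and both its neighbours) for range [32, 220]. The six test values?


Range: [32, 220]
Boundaries: just below min, min, min+1, max-1, max, just above max
Values: [31, 32, 33, 219, 220, 221]

[31, 32, 33, 219, 220, 221]


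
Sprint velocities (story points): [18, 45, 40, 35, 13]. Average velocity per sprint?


Formula: Avg velocity = Total points / Number of sprints
Points: [18, 45, 40, 35, 13]
Sum = 18 + 45 + 40 + 35 + 13 = 151
Avg velocity = 151 / 5 = 30.2 points/sprint

30.2 points/sprint


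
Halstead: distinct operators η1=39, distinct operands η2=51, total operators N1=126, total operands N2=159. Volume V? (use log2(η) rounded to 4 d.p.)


Formula: V = N * log2(η), where N = N1 + N2 and η = η1 + η2
η = 39 + 51 = 90
N = 126 + 159 = 285
log2(90) ≈ 6.4919
V = 285 * 6.4919 = 1850.19

1850.19


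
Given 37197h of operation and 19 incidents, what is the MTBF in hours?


Formula: MTBF = Total operating time / Number of failures
MTBF = 37197 / 19
MTBF = 1957.74 hours

1957.74 hours


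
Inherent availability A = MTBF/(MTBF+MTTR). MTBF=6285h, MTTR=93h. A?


Availability = MTBF / (MTBF + MTTR)
Availability = 6285 / (6285 + 93)
Availability = 6285 / 6378
Availability = 98.5419%

98.5419%


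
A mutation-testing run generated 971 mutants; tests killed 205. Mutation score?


Mutation score = killed / total * 100
Mutation score = 205 / 971 * 100
Mutation score = 21.11%

21.11%


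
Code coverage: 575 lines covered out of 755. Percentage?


Coverage = covered / total * 100
Coverage = 575 / 755 * 100
Coverage = 76.16%

76.16%


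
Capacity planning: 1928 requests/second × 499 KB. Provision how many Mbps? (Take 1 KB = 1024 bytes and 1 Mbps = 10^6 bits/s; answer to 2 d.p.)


Formula: Mbps = payload_bytes * RPS * 8 / 1e6
Payload per request = 499 KB = 499 * 1024 = 510976 bytes
Total bytes/sec = 510976 * 1928 = 985161728
Total bits/sec = 985161728 * 8 = 7881293824
Mbps = 7881293824 / 1e6 = 7881.29

7881.29 Mbps


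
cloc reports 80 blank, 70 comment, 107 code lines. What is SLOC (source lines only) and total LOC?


Total LOC = blank + comment + code
Total LOC = 80 + 70 + 107 = 257
SLOC (source only) = code = 107

Total LOC: 257, SLOC: 107


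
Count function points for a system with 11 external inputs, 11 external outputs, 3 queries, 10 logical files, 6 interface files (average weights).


UFP = EI*4 + EO*5 + EQ*4 + ILF*10 + EIF*7
UFP = 11*4 + 11*5 + 3*4 + 10*10 + 6*7
UFP = 44 + 55 + 12 + 100 + 42
UFP = 253

253


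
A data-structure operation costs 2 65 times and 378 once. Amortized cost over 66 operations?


Formula: Amortized cost = Total cost / Operations
Total cost = (65 * 2) + (1 * 378)
Total cost = 130 + 378 = 508
Amortized = 508 / 66 = 7.697

7.697


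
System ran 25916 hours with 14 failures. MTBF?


Formula: MTBF = Total operating time / Number of failures
MTBF = 25916 / 14
MTBF = 1851.14 hours

1851.14 hours


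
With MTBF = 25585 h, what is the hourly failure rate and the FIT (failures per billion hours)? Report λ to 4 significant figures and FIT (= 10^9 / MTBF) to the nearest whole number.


Formula: λ = 1 / MTBF; FIT = λ × 1e9 = 1e9 / MTBF
λ = 1 / 25585 ≈ 3.909e-05 failures/hour
FIT = 1e9 / 25585 ≈ 39085 failures per 1e9 hours (nearest whole number)

λ = 3.909e-05 /h, FIT = 39085


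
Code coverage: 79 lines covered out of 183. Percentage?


Coverage = covered / total * 100
Coverage = 79 / 183 * 100
Coverage = 43.17%

43.17%


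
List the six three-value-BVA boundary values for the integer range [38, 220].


Range: [38, 220]
Boundaries: just below min, min, min+1, max-1, max, just above max
Values: [37, 38, 39, 219, 220, 221]

[37, 38, 39, 219, 220, 221]


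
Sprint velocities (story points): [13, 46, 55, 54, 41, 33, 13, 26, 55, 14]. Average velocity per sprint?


Formula: Avg velocity = Total points / Number of sprints
Points: [13, 46, 55, 54, 41, 33, 13, 26, 55, 14]
Sum = 13 + 46 + 55 + 54 + 41 + 33 + 13 + 26 + 55 + 14 = 350
Avg velocity = 350 / 10 = 35.0 points/sprint

35.0 points/sprint


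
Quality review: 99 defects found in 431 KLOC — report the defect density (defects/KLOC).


Defect density = defects / KLOC
Defect density = 99 / 431
Defect density = 0.23 defects/KLOC

0.23 defects/KLOC


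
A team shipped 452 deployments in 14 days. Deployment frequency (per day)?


Formula: deployments per day = releases / days
= 452 / 14
= 32.286 deploys/day
(equivalently, 226.0 deploys/week)

32.286 deploys/day


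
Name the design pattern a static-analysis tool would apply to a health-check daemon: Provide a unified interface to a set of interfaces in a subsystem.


This matches the Facade pattern

Facade


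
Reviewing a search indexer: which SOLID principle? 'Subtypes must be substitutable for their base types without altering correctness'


This describes the Liskov Substitution Principle (LSP)

Liskov Substitution Principle (LSP)


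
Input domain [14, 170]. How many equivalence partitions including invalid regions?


Valid range: [14, 170]
Class 1: x < 14 — invalid
Class 2: 14 ≤ x ≤ 170 — valid
Class 3: x > 170 — invalid
Total equivalence classes: 3

3 equivalence classes


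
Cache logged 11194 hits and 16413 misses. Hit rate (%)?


Formula: hit rate = hits / (hits + misses) * 100
hit rate = 11194 / (11194 + 16413) * 100
hit rate = 11194 / 27607 * 100
hit rate = 40.55%

40.55%


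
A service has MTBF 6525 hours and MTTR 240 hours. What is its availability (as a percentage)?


Availability = MTBF / (MTBF + MTTR)
Availability = 6525 / (6525 + 240)
Availability = 6525 / 6765
Availability = 96.4523%

96.4523%


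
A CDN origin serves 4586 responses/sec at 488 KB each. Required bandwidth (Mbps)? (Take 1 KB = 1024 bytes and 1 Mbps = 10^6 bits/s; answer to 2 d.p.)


Formula: Mbps = payload_bytes * RPS * 8 / 1e6
Payload per request = 488 KB = 488 * 1024 = 499712 bytes
Total bytes/sec = 499712 * 4586 = 2291679232
Total bits/sec = 2291679232 * 8 = 18333433856
Mbps = 18333433856 / 1e6 = 18333.43

18333.43 Mbps


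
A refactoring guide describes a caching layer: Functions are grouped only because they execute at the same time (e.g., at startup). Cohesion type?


Reasoning: Related by timing only
Type: Temporal cohesion

Temporal cohesion


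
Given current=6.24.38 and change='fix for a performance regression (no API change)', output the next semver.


Current: 6.24.38
Change category: 'fix for a performance regression (no API change)' → patch bump
SemVer rule: patch bump → increment PATCH (MAJOR and MINOR unchanged)
New: 6.24.39

6.24.39


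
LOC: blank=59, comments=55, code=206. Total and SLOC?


Total LOC = blank + comment + code
Total LOC = 59 + 55 + 206 = 320
SLOC (source only) = code = 206

Total LOC: 320, SLOC: 206


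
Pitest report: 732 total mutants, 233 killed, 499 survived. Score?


Mutation score = killed / total * 100
Mutation score = 233 / 732 * 100
Mutation score = 31.83%

31.83%


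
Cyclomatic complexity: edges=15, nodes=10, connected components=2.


Formula: V(G) = E - N + 2P
V(G) = 15 - 10 + 2*2
V(G) = 5 + 4
V(G) = 9

9


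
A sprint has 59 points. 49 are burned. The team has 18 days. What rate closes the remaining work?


Formula: Required rate = Remaining points / Days left
Remaining = 59 - 49 = 10 points
Required rate = 10 / 18 = 0.56 points/day

0.56 points/day


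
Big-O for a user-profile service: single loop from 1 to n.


Reasoning: one pass through n items
Complexity: O(n)

O(n)


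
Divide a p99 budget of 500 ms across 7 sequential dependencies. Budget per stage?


Formula: per_stage = total_budget / stages
per_stage = 500 / 7
per_stage = 71.43 ms

71.43 ms


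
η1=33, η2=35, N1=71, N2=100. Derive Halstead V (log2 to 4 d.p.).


Formula: V = N * log2(η), where N = N1 + N2 and η = η1 + η2
η = 33 + 35 = 68
N = 71 + 100 = 171
log2(68) ≈ 6.0875
V = 171 * 6.0875 = 1040.96

1040.96


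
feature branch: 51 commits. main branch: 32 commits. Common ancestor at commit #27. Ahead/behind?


Common ancestor: commit #27
feature commits after divergence: 51 - 27 = 24
main commits after divergence: 32 - 27 = 5
feature is 24 commits ahead of main
main is 5 commits ahead of feature

feature ahead: 24, main ahead: 5


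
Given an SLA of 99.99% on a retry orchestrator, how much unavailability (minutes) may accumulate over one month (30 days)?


Formula: allowed downtime = period * (100 - SLA) / 100
Period (month (30 days)) = 43200 minutes
Unavailability fraction = (100 - 99.99) / 100
Allowed downtime = 43200 * (100 - 99.99) / 100
Allowed downtime = 4.32 minutes

4.32 minutes
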